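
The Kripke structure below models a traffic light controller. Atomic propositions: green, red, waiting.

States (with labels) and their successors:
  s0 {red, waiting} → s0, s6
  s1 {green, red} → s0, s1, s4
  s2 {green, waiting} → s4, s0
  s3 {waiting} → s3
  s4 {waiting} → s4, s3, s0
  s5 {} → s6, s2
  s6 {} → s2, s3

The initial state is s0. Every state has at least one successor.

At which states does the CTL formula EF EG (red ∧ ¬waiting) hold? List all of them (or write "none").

{s1}

States satisfying EG (red ∧ ¬waiting): {s1}.
States satisfying EF EG (red ∧ ¬waiting): {s1}.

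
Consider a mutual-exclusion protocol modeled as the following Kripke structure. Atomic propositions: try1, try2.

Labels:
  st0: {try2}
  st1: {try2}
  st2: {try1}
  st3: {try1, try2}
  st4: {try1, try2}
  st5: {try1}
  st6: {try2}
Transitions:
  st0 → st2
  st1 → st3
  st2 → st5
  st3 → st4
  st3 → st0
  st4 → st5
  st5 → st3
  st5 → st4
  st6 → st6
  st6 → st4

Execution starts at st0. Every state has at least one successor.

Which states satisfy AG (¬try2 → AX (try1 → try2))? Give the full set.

none

States satisfying ¬try2 → AX (try1 → try2): {st0, st1, st3, st4, st5, st6}.
States satisfying AG (¬try2 → AX (try1 → try2)): ∅.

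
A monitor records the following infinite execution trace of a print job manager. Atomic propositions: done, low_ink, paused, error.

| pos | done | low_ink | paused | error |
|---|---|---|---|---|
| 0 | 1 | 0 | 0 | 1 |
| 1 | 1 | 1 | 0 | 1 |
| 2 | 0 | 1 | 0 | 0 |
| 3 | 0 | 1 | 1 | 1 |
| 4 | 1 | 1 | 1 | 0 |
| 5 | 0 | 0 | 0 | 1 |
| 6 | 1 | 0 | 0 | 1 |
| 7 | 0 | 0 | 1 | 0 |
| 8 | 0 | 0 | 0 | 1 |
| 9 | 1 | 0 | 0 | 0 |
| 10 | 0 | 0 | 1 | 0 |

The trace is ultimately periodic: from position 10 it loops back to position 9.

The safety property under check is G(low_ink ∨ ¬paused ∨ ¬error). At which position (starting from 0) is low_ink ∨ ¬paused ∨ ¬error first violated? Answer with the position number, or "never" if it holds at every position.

never

low_ink ∨ ¬paused ∨ ¬error holds at every position 0..10, and those are all the positions the trace ever visits, so the invariant G(low_ink ∨ ¬paused ∨ ¬error) is never violated.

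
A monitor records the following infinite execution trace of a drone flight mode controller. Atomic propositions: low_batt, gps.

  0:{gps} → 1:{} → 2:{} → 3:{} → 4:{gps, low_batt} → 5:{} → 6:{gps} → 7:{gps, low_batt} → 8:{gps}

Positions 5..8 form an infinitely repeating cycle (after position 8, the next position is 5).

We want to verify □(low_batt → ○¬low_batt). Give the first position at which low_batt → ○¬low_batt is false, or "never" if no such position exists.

low_batt → ○¬low_batt holds at every position 0..8, and those are all the positions the trace ever visits, so the invariant □(low_batt → ○¬low_batt) is never violated.

never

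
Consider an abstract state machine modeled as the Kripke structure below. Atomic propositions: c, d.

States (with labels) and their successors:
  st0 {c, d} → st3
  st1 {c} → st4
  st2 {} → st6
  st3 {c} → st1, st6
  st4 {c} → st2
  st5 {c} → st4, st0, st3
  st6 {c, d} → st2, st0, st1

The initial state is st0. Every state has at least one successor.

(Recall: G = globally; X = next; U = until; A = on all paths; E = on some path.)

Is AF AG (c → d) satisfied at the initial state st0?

Does not hold

States satisfying AG (c → d): ∅.
States satisfying AF AG (c → d): ∅.
There is a path from st0 along which AG (c → d) never holds.
st0 ∉ Sat(AF AG (c → d)).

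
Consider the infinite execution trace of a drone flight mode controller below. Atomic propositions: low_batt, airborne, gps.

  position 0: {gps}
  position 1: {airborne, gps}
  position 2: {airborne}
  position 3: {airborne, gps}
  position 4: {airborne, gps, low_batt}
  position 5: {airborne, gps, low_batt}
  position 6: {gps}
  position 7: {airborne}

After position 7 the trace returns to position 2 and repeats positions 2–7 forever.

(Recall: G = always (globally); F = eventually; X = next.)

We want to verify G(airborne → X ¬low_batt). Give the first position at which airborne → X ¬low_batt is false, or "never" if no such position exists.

Check airborne → X ¬low_batt at each position in order: 0 ✓, 1 ✓, 2 ✓.
At position 3 the labels are {airborne, gps} and the next position 4 has {airborne, gps, low_batt}, so airborne → X ¬low_batt is false there. This is the first violation.

3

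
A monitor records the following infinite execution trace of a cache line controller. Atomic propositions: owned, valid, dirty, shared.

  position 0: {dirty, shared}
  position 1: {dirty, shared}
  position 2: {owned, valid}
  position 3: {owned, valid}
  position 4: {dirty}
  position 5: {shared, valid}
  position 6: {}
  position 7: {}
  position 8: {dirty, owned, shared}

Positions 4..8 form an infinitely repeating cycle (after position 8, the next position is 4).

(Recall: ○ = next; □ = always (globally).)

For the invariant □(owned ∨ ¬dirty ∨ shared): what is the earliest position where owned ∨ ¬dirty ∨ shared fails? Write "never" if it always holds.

Check owned ∨ ¬dirty ∨ shared at each position in order: 0 ✓, 1 ✓, 2 ✓, 3 ✓.
At position 4 the labels are {dirty}, so owned ∨ ¬dirty ∨ shared is false there. This is the first violation.

4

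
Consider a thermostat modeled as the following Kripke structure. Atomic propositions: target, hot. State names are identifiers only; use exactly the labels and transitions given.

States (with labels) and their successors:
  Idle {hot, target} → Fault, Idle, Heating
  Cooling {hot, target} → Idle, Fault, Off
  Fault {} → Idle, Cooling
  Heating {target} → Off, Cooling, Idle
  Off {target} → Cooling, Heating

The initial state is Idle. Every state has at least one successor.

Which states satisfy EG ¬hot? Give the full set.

States satisfying ¬hot: {Fault, Heating, Off}.
States satisfying EG ¬hot: {Heating, Off}.

{Heating, Off}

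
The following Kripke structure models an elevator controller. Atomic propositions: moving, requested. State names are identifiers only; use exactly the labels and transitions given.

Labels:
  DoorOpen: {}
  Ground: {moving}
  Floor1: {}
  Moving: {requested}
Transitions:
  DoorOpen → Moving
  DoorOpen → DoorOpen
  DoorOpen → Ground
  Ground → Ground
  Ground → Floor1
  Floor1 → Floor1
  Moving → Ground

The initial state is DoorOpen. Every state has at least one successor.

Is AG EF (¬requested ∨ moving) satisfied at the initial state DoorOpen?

Yes

States satisfying EF (¬requested ∨ moving): {DoorOpen, Ground, Floor1, Moving}.
States satisfying AG EF (¬requested ∨ moving): {DoorOpen, Ground, Floor1, Moving}.
Every state reachable from DoorOpen satisfies EF (¬requested ∨ moving).
DoorOpen ∈ Sat(AG EF (¬requested ∨ moving)).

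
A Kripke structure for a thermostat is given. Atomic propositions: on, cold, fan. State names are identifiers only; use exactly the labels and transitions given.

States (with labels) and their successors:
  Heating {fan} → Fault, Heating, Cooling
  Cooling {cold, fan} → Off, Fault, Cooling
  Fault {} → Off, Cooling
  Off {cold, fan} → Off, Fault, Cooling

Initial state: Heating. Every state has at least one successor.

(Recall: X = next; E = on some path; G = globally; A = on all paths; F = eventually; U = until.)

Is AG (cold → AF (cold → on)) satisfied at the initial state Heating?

States satisfying cold → AF (cold → on): {Heating, Fault}.
States satisfying AG (cold → AF (cold → on)): ∅.
Cooling is reachable from Heating and violates cold → AF (cold → on), so AG fails at Heating.
Heating ∉ Sat(AG (cold → AF (cold → on))).

No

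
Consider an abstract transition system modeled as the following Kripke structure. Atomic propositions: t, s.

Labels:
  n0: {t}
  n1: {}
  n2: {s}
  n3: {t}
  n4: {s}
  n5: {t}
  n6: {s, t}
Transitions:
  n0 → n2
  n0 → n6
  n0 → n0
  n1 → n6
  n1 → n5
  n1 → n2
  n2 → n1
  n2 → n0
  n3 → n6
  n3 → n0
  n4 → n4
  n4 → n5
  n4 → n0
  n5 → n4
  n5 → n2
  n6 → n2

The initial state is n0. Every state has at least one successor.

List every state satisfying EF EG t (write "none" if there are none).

{n0, n1, n2, n3, n4, n5, n6}

States satisfying EG t: {n0, n3}.
States satisfying EF EG t: {n0, n1, n2, n3, n4, n5, n6}.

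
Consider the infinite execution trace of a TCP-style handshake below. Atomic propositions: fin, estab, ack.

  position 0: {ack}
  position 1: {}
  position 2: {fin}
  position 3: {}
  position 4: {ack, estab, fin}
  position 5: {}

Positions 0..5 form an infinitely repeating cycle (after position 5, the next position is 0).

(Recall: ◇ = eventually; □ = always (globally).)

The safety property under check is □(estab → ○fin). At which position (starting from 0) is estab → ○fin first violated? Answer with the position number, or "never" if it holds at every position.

Check estab → ○fin at each position in order: 0 ✓, 1 ✓, 2 ✓, 3 ✓.
At position 4 the labels are {ack, estab, fin} and the next position 5 has {}, so estab → ○fin is false there. This is the first violation.

4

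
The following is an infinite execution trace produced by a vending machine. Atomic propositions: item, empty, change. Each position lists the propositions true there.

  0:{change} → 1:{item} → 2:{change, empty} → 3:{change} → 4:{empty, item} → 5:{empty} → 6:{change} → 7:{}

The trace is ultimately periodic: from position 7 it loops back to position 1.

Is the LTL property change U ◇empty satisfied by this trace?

Satisfied

Walking from position 0: ◇empty first holds at position 0, and change holds at every earlier position along the way, so change U ◇empty holds.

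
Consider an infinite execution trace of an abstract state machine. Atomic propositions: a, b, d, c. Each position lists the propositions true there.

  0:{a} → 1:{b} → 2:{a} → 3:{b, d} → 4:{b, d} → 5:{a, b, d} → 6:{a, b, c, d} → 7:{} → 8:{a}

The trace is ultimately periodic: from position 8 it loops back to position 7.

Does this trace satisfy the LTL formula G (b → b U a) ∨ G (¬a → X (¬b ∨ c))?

Holds

b → b U a holds at every position 0..8, and those are all positions ever visited, so G (b → b U a) holds.
Positions where b holds: 1, 3, 4, 5, 6.
Check b U a at each: 1→ok, 3→ok, 4→ok, 5→ok, 6→ok.
¬a → X (¬b ∨ c) must hold at every position from 0 onward. It fails at position 3, so G (¬a → X (¬b ∨ c)) is false.
Positions where ¬a holds: 1, 3, 4, 7.
Check X (¬b ∨ c) at each: 1→ok, 3→fails, 4→fails, 7→ok.
At position 0: G (b → b U a) is true; G (¬a → X (¬b ∨ c)) is false; so G (b → b U a) ∨ G (¬a → X (¬b ∨ c)) is true.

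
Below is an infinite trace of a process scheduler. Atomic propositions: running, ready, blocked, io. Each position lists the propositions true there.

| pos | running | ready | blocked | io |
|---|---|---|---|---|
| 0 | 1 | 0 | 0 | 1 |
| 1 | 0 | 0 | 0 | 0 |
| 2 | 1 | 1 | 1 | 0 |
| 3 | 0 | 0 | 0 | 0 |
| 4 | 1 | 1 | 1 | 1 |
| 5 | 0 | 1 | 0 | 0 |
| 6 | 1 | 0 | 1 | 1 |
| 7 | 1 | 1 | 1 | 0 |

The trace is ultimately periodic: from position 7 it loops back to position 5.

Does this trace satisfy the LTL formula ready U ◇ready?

Walking from position 0: ◇ready first holds at position 0, and ready holds at every earlier position along the way, so ready U ◇ready holds.

Yes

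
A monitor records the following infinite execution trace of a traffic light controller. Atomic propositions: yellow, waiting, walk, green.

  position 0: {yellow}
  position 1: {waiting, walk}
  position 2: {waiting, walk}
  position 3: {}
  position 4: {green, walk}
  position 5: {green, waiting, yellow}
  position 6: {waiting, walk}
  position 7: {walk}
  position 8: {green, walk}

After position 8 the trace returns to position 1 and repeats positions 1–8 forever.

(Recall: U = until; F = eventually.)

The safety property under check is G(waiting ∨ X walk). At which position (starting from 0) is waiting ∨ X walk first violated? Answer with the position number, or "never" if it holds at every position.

Check waiting ∨ X walk at each position in order: 0 ✓, 1 ✓, 2 ✓, 3 ✓.
At position 4 the labels are {green, walk} and the next position 5 has {green, waiting, yellow}, so waiting ∨ X walk is false there. This is the first violation.

4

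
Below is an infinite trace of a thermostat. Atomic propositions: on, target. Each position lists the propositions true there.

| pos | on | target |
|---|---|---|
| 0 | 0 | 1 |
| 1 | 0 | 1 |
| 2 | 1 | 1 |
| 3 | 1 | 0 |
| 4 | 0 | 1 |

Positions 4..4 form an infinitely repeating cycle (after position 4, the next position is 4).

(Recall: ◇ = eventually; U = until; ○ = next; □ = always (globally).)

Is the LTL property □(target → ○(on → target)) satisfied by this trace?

target → ○(on → target) must hold at every position from 0 onward. It fails at position 2, so □(target → ○(on → target)) is false.
Positions where target holds: 0, 1, 2, 4.
Check ○(on → target) at each: 0→ok, 1→ok, 2→fails, 4→ok.

Violated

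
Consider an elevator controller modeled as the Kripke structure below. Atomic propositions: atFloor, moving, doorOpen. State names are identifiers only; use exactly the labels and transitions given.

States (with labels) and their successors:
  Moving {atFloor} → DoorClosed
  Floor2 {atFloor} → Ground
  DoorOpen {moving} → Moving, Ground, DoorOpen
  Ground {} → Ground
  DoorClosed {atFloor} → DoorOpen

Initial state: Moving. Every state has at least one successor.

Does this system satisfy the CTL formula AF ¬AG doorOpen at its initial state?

States satisfying ¬AG doorOpen: {Moving, Floor2, DoorOpen, Ground, DoorClosed}.
States satisfying AF ¬AG doorOpen: {Moving, Floor2, DoorOpen, Ground, DoorClosed}.
Moving ∈ Sat(AF ¬AG doorOpen).

Yes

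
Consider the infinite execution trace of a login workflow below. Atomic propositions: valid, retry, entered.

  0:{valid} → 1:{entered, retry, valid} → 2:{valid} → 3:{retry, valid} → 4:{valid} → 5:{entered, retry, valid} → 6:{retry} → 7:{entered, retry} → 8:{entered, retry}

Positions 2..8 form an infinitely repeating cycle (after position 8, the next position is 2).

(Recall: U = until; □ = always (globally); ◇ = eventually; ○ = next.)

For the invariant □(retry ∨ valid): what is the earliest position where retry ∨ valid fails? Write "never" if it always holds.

never

retry ∨ valid holds at every position 0..8, and those are all the positions the trace ever visits, so the invariant □(retry ∨ valid) is never violated.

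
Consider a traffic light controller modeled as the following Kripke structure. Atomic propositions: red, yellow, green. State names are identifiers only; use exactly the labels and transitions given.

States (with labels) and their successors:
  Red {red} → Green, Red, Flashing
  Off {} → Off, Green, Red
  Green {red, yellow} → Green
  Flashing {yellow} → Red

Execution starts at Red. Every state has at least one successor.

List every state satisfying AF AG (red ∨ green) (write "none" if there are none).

{Green}

States satisfying AG (red ∨ green): {Green}.
States satisfying AF AG (red ∨ green): {Green}.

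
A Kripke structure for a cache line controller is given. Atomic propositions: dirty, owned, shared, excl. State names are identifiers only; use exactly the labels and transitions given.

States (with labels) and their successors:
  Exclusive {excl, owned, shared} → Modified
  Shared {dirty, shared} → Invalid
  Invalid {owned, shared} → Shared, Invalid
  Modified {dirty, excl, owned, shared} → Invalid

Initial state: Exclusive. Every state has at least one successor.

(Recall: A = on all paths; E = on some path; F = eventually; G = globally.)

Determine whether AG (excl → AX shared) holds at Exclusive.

States satisfying excl → AX shared: {Exclusive, Shared, Invalid, Modified}.
States satisfying AG (excl → AX shared): {Exclusive, Shared, Invalid, Modified}.
Every state reachable from Exclusive satisfies excl → AX shared.
Exclusive ∈ Sat(AG (excl → AX shared)).

Yes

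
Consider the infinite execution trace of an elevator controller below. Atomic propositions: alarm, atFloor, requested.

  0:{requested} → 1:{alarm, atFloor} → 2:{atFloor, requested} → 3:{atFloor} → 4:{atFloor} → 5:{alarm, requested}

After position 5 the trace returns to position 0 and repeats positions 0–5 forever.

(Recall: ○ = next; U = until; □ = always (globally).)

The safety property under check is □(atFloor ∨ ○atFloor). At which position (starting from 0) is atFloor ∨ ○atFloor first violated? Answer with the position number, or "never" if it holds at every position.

5

Check atFloor ∨ ○atFloor at each position in order: 0 ✓, 1 ✓, 2 ✓, 3 ✓, 4 ✓.
At position 5 the labels are {alarm, requested} and the next position 0 has {requested}, so atFloor ∨ ○atFloor is false there. This is the first violation.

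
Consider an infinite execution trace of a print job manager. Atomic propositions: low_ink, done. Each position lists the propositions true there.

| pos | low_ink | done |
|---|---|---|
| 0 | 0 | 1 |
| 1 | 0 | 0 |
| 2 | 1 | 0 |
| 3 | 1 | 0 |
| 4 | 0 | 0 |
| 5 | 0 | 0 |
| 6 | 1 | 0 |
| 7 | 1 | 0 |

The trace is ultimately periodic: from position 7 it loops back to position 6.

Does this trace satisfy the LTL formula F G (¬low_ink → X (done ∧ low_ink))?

G (¬low_ink → X (done ∧ low_ink)) holds at position 6, which is reachable from 0, so F G (¬low_ink → X (done ∧ low_ink)) holds.

Holds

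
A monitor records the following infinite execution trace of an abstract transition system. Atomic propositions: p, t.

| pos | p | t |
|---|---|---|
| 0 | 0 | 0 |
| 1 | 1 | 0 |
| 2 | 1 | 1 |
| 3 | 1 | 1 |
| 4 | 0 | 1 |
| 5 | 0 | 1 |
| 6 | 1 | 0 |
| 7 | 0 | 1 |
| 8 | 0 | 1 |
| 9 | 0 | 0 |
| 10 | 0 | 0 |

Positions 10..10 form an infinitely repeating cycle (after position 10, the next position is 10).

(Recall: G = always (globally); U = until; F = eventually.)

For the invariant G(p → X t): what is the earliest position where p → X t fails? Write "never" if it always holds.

p → X t holds at every position 0..10, and those are all the positions the trace ever visits, so the invariant G(p → X t) is never violated.

never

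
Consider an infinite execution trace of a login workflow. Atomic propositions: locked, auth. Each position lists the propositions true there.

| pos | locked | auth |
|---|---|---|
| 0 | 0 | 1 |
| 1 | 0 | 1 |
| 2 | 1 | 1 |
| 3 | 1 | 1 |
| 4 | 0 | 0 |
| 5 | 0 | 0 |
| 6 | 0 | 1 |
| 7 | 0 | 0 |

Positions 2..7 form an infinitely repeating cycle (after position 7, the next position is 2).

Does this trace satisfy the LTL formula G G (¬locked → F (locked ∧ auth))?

Yes

G (¬locked → F (locked ∧ auth)) holds at every position 0..7, and those are all positions ever visited, so G G (¬locked → F (locked ∧ auth)) holds.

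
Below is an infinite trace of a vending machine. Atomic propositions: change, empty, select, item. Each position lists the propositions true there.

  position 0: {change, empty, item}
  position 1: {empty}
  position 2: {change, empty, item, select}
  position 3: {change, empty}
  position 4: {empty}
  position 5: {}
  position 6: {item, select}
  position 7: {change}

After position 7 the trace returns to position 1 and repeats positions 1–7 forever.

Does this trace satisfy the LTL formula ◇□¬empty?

Does not hold

□¬empty is false at every position 0..7, so it never becomes true and ◇□¬empty fails.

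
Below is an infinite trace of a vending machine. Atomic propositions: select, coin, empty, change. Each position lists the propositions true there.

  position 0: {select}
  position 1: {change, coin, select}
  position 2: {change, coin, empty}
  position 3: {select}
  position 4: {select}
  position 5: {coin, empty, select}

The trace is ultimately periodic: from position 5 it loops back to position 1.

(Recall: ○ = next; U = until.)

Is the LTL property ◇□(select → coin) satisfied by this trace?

Does not hold

□(select → coin) is false at every position 0..5, so it never becomes true and ◇□(select → coin) fails.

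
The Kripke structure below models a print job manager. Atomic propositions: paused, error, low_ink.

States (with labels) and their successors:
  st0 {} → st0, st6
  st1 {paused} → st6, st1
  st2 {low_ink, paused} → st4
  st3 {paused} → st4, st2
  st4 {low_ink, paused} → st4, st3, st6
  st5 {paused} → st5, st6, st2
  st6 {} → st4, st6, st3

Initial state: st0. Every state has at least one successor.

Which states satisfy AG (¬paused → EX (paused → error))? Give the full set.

{st0, st1, st2, st3, st4, st5, st6}

States satisfying ¬paused → EX (paused → error): {st0, st1, st2, st3, st4, st5, st6}.
States satisfying AG (¬paused → EX (paused → error)): {st0, st1, st2, st3, st4, st5, st6}.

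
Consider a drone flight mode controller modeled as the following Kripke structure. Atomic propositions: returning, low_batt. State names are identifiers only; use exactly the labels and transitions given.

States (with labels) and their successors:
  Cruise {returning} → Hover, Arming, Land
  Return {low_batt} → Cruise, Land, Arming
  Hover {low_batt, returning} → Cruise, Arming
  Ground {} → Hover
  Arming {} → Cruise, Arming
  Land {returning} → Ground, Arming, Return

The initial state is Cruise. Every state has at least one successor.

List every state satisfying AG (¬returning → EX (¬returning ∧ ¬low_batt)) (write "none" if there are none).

none

States satisfying ¬returning → EX (¬returning ∧ ¬low_batt): {Cruise, Return, Hover, Arming, Land}.
States satisfying AG (¬returning → EX (¬returning ∧ ¬low_batt)): ∅.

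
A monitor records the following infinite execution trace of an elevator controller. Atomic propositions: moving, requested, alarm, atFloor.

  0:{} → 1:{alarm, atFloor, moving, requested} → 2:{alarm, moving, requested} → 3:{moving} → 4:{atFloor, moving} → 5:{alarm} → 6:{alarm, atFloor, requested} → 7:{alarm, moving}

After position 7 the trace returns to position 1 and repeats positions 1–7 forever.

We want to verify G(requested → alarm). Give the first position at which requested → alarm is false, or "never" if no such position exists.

requested → alarm holds at every position 0..7, and those are all the positions the trace ever visits, so the invariant G(requested → alarm) is never violated.

never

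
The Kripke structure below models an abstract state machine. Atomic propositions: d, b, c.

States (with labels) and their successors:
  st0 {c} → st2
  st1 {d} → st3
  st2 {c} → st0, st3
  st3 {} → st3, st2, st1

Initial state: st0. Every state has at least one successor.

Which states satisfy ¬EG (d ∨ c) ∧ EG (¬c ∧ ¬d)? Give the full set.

States satisfying d ∨ c: {st0, st1, st2}.
States satisfying EG (d ∨ c): {st0, st2}.
States satisfying ¬EG (d ∨ c): {st1, st3}.
States satisfying ¬c ∧ ¬d: {st3}.
States satisfying EG (¬c ∧ ¬d): {st3}.
States satisfying ¬EG (d ∨ c) ∧ EG (¬c ∧ ¬d): {st3}.

{st3}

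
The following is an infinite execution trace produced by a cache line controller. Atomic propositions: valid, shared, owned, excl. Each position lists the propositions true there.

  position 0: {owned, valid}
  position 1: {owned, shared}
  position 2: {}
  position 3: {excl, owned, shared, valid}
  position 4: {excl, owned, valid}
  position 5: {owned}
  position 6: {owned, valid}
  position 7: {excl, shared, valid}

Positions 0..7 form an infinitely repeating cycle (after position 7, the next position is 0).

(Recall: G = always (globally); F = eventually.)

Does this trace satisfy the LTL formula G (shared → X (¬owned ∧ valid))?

shared → X (¬owned ∧ valid) must hold at every position from 0 onward. It fails at position 1, so G (shared → X (¬owned ∧ valid)) is false.
Positions where shared holds: 1, 3, 7.
Check X (¬owned ∧ valid) at each: 1→fails, 3→fails, 7→fails.

No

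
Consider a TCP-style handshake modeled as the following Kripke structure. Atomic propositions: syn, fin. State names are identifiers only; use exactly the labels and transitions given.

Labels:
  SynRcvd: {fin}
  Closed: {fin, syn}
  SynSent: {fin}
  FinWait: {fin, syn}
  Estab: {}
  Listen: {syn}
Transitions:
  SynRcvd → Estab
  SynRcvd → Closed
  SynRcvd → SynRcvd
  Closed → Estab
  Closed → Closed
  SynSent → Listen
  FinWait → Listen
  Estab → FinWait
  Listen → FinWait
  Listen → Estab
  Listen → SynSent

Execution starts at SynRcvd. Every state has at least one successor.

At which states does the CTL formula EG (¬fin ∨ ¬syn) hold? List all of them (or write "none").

{SynRcvd, SynSent, Listen}

States satisfying ¬fin ∨ ¬syn: {SynRcvd, SynSent, Estab, Listen}.
States satisfying EG (¬fin ∨ ¬syn): {SynRcvd, SynSent, Listen}.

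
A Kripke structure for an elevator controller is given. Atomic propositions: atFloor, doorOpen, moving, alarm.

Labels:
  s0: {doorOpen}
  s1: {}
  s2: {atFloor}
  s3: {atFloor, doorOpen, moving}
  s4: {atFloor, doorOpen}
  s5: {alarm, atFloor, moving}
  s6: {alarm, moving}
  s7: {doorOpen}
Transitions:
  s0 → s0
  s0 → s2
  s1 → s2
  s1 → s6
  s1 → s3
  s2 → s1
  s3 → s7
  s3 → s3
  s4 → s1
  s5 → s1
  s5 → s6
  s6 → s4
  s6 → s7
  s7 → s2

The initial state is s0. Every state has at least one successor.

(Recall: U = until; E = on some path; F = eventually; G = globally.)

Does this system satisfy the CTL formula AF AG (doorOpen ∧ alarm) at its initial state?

States satisfying AG (doorOpen ∧ alarm): ∅.
States satisfying AF AG (doorOpen ∧ alarm): ∅.
There is a path from s0 along which AG (doorOpen ∧ alarm) never holds.
s0 ∉ Sat(AF AG (doorOpen ∧ alarm)).

Does not hold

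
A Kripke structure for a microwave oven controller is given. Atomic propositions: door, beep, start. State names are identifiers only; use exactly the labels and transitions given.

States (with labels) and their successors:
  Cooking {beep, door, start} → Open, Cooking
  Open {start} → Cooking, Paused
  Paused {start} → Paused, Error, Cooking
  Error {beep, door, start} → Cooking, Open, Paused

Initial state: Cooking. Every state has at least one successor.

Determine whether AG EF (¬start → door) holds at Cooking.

States satisfying EF (¬start → door): {Cooking, Open, Paused, Error}.
States satisfying AG EF (¬start → door): {Cooking, Open, Paused, Error}.
Every state reachable from Cooking satisfies EF (¬start → door).
Cooking ∈ Sat(AG EF (¬start → door)).

Satisfied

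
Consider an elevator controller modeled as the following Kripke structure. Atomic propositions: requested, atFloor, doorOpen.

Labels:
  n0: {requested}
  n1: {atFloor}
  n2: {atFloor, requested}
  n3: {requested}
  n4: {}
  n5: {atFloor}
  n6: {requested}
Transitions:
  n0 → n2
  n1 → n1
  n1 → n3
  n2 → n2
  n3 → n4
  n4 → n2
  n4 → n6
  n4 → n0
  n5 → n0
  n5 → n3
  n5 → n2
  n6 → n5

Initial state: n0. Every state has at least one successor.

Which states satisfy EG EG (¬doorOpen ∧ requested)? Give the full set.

States satisfying EG (¬doorOpen ∧ requested): {n0, n2}.
States satisfying EG EG (¬doorOpen ∧ requested): {n0, n2}.

{n0, n2}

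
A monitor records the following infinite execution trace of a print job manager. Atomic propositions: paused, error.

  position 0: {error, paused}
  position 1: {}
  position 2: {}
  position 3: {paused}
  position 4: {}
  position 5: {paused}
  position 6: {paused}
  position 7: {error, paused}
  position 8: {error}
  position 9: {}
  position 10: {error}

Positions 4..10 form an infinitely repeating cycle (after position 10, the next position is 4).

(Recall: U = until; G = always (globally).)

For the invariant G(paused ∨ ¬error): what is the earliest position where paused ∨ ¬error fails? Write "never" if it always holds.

Check paused ∨ ¬error at each position in order: 0 ✓, 1 ✓, 2 ✓, 3 ✓, 4 ✓, 5 ✓, 6 ✓, 7 ✓.
At position 8 the labels are {error}, so paused ∨ ¬error is false there. This is the first violation.

8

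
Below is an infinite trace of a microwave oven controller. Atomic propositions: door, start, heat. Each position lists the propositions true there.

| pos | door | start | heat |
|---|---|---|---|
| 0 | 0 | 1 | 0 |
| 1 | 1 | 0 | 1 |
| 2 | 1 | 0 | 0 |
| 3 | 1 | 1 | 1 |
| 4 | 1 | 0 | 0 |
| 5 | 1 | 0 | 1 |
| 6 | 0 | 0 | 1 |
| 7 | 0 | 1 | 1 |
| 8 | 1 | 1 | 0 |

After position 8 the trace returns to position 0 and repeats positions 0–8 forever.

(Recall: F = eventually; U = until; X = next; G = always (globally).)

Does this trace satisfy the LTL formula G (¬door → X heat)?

Violated

¬door → X heat must hold at every position from 0 onward. It fails at position 7, so G (¬door → X heat) is false.
Positions where ¬door holds: 0, 6, 7.
Check X heat at each: 0→ok, 6→ok, 7→fails.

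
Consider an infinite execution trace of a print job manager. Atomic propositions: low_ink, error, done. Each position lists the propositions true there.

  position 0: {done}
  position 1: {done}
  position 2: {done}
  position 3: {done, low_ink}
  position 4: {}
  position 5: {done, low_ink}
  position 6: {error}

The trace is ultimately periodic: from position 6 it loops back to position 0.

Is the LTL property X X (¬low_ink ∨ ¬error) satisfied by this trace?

The position after 0 is 1; X (¬low_ink ∨ ¬error) is true there.

Satisfied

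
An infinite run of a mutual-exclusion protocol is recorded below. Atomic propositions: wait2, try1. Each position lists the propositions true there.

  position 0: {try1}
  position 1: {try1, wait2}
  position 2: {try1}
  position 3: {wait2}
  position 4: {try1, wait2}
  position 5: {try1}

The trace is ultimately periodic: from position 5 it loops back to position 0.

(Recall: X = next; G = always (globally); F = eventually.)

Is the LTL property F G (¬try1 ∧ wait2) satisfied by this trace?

G (¬try1 ∧ wait2) is false at every position 0..5, so it never becomes true and F G (¬try1 ∧ wait2) fails.

No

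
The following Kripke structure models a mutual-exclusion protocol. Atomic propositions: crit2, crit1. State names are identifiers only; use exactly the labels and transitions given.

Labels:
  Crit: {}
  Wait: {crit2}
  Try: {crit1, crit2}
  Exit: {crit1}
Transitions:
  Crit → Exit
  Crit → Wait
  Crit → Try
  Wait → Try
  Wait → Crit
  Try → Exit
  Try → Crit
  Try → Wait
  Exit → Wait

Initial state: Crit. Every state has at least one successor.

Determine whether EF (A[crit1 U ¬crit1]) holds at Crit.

Satisfied

States satisfying A[crit1 U ¬crit1]: {Crit, Wait, Try, Exit}.
States satisfying EF (A[crit1 U ¬crit1]): {Crit, Wait, Try, Exit}.
Some path from Crit reaches a state where A[crit1 U ¬crit1] holds.
Crit ∈ Sat(EF (A[crit1 U ¬crit1])).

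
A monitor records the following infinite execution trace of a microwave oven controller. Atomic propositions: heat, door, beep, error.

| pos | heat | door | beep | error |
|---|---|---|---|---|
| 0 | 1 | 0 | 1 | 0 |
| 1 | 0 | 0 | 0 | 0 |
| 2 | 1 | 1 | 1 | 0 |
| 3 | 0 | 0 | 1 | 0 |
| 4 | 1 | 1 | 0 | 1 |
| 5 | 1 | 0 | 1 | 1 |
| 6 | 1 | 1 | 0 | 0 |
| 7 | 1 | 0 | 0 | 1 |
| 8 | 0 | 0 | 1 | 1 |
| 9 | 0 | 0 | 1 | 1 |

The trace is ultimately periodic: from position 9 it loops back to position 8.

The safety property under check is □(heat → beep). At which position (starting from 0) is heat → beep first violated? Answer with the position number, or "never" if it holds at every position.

4

Check heat → beep at each position in order: 0 ✓, 1 ✓, 2 ✓, 3 ✓.
At position 4 the labels are {door, error, heat}, so heat → beep is false there. This is the first violation.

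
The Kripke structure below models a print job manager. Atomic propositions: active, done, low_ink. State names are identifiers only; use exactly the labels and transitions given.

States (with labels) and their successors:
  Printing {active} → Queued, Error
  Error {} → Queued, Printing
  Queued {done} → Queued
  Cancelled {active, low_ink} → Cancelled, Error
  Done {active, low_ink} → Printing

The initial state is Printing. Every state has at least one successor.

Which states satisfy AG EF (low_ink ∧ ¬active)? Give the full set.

none

States satisfying EF (low_ink ∧ ¬active): ∅.
States satisfying AG EF (low_ink ∧ ¬active): ∅.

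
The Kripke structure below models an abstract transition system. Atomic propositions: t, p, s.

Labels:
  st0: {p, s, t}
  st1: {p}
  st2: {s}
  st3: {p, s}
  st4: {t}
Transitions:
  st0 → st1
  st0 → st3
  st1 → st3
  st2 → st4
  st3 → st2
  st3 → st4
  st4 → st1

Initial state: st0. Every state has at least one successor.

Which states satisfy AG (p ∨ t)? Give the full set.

none

States satisfying p ∨ t: {st0, st1, st3, st4}.
States satisfying AG (p ∨ t): ∅.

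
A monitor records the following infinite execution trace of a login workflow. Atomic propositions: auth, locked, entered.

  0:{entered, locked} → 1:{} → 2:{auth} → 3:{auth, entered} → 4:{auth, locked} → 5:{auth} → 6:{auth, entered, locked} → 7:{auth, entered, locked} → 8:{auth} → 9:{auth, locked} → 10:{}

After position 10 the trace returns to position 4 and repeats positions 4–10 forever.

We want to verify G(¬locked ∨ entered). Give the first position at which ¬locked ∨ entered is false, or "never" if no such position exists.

4

Check ¬locked ∨ entered at each position in order: 0 ✓, 1 ✓, 2 ✓, 3 ✓.
At position 4 the labels are {auth, locked}, so ¬locked ∨ entered is false there. This is the first violation.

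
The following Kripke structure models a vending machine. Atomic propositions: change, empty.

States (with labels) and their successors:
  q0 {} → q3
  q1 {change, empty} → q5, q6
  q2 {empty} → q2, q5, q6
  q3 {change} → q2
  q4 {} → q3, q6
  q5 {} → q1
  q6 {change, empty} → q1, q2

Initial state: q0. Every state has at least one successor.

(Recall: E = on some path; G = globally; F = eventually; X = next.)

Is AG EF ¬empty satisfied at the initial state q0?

Satisfied

States satisfying EF ¬empty: {q0, q1, q2, q3, q4, q5, q6}.
States satisfying AG EF ¬empty: {q0, q1, q2, q3, q4, q5, q6}.
Every state reachable from q0 satisfies EF ¬empty.
q0 ∈ Sat(AG EF ¬empty).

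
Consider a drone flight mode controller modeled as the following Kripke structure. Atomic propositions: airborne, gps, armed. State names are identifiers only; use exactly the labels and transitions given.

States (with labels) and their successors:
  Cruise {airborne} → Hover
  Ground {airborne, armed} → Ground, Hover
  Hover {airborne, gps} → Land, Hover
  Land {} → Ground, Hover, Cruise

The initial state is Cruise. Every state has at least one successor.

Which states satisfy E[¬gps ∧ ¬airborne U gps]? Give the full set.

{Hover, Land}

States satisfying ¬gps ∧ ¬airborne: {Land}.
States satisfying gps: {Hover}.
States satisfying E[¬gps ∧ ¬airborne U gps]: {Hover, Land}.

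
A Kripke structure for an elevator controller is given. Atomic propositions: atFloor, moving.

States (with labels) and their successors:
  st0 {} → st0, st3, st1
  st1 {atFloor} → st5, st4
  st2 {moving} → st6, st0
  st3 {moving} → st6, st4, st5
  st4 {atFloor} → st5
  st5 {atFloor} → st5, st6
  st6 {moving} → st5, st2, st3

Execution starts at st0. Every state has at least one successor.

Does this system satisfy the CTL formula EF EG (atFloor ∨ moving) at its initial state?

States satisfying EG (atFloor ∨ moving): {st1, st2, st3, st4, st5, st6}.
States satisfying EF EG (atFloor ∨ moving): {st0, st1, st2, st3, st4, st5, st6}.
Some path from st0 reaches a state where EG (atFloor ∨ moving) holds.
st0 ∈ Sat(EF EG (atFloor ∨ moving)).

Holds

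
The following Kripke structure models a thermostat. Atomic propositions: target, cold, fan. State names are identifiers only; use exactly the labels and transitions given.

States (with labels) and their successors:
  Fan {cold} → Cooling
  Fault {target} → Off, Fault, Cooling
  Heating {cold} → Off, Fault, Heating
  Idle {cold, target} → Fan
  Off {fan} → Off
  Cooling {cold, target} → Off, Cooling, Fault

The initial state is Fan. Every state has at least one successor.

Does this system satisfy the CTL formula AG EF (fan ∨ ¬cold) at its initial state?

States satisfying EF (fan ∨ ¬cold): {Fan, Fault, Heating, Idle, Off, Cooling}.
States satisfying AG EF (fan ∨ ¬cold): {Fan, Fault, Heating, Idle, Off, Cooling}.
Every state reachable from Fan satisfies EF (fan ∨ ¬cold).
Fan ∈ Sat(AG EF (fan ∨ ¬cold)).

Satisfied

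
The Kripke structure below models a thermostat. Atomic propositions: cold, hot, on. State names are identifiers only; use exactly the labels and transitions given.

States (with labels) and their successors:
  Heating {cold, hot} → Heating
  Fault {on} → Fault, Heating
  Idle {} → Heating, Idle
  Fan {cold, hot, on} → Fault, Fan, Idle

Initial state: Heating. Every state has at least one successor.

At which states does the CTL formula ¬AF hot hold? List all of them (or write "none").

{Fault, Idle}

States satisfying hot: {Heating, Fan}.
States satisfying AF hot: {Heating, Fan}.
States satisfying ¬AF hot: {Fault, Idle}.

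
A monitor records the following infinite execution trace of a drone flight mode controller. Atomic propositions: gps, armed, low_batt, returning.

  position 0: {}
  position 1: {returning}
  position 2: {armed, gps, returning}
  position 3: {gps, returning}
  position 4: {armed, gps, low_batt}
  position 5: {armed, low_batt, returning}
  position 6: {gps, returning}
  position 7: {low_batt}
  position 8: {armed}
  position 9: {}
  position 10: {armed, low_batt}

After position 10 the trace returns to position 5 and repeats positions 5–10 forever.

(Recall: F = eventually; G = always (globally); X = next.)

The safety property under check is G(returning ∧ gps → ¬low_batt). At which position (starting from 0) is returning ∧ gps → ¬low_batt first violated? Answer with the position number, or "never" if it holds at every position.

returning ∧ gps → ¬low_batt holds at every position 0..10, and those are all the positions the trace ever visits, so the invariant G(returning ∧ gps → ¬low_batt) is never violated.

never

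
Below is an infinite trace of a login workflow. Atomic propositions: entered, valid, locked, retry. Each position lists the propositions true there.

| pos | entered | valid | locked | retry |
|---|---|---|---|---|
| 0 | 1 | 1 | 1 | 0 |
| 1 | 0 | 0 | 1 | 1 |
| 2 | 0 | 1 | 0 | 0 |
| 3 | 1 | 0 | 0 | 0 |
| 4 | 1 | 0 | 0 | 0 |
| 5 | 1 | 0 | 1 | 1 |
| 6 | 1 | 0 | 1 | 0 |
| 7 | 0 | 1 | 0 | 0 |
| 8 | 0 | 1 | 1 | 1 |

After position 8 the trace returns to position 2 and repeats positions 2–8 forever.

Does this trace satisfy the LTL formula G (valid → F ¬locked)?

valid → F ¬locked holds at every position 0..8, and those are all positions ever visited, so G (valid → F ¬locked) holds.
Positions where valid holds: 0, 2, 7, 8.
Check F ¬locked at each: 0→ok, 2→ok, 7→ok, 8→ok.

Satisfied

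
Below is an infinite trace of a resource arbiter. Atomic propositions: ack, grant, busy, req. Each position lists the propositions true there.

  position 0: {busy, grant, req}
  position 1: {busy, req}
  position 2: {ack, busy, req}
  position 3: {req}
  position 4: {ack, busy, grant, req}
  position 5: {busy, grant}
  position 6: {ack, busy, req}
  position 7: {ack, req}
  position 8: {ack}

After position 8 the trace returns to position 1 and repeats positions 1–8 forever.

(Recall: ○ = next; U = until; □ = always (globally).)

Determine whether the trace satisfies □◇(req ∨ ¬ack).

◇(req ∨ ¬ack) holds at every position 0..8, and those are all positions ever visited, so □◇(req ∨ ¬ack) holds.

Yes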